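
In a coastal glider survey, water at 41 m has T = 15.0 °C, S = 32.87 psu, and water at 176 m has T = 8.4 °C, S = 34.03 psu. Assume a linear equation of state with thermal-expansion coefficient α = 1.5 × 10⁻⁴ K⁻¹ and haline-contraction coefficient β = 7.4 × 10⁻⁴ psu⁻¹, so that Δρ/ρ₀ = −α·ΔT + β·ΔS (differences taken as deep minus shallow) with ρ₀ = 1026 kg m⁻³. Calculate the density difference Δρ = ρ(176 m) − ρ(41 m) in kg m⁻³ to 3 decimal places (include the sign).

+1.896 kg m⁻³

ΔT = -6.6 K, ΔS = +1.16 psu (deep − shallow).
Δρ/ρ₀ = −(1.5 × 10⁻⁴)(-6.6) + (7.4 × 10⁻⁴)(+1.16) = 1.8484 × 10⁻³.
Δρ = 1026 × (1.8484 × 10⁻³) = +1.896 kg m⁻³.
Positive Δρ: denser below, stable.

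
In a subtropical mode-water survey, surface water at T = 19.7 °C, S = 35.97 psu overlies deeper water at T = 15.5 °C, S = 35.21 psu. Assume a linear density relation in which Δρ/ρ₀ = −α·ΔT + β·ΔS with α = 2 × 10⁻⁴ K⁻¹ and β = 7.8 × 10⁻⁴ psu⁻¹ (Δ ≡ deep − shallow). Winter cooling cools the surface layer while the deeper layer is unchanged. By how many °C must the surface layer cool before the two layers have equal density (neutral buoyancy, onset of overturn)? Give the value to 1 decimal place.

Neutral buoyancy requires Δρ = 0, i.e. −α(T_deep − T_surf′) + β(S_deep − S_surf) = 0.
T_surf′ = T_deep − (β/α)·ΔS = 15.5 − (7.8 × 10⁻⁴/2 × 10⁻⁴)·(-0.76) = 18.464 °C.
Cooling required: 19.7 − (18.464) = 1.236 °C.

1.2 °C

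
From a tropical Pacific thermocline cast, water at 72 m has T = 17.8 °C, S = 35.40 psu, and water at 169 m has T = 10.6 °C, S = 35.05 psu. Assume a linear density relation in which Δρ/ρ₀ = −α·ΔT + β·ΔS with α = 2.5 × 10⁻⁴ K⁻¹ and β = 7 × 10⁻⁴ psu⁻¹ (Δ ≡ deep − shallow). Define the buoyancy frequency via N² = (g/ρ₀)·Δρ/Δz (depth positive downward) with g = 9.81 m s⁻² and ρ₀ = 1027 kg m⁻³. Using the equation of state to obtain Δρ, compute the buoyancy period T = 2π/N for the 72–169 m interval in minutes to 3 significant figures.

ΔT = -7.2 K, ΔS = -0.35 psu (deep − shallow).
Δρ/ρ₀ = −αΔT + βΔS = 1.80 × 10⁻³ − 2.45 × 10⁻⁴ = 1.555 × 10⁻³, so Δρ ≈ 1.597 kg m⁻³.
N² = (g/ρ₀)·Δρ/Δz = g·(Δρ/ρ₀)/Δz = 9.81 × 1.555 × 10⁻³ / 97 = 1.5726 × 10⁻⁴ s⁻².
N = √(1.5726 × 10⁻⁴) = 0.012540 rad s⁻¹ → T = 2π/N = 501.05 s = 8.3508 min ≈ 8.35 min.

8.35 min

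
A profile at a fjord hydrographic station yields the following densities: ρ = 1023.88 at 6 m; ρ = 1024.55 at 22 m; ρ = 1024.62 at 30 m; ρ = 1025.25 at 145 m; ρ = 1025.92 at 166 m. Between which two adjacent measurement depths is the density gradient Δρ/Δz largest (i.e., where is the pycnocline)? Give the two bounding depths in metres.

Compute the density gradient over each adjacent pair:
  6–22 m: Δρ/Δz = 0.67/16 = 0.042 kg m⁻⁴
  22–30 m: Δρ/Δz = 0.07/8 = 8.8 × 10⁻³ kg m⁻⁴
  30–145 m: Δρ/Δz = 0.63/115 = 5.5 × 10⁻³ kg m⁻⁴
  145–166 m: Δρ/Δz = 0.67/21 = 0.032 kg m⁻⁴
The largest gradient is in the 6–22 m interval — the pycnocline.

6–22 m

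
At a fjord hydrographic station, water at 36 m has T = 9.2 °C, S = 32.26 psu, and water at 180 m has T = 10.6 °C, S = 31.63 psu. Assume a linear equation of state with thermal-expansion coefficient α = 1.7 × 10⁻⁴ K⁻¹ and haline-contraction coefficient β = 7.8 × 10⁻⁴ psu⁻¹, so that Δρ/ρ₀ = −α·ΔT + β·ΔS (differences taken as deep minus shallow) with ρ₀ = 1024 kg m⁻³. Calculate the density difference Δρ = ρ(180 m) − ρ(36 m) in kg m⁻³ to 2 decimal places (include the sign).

ΔT = +1.4 K, ΔS = -0.63 psu (deep − shallow).
Δρ/ρ₀ = −(1.7 × 10⁻⁴)(+1.4) + (7.8 × 10⁻⁴)(-0.63) = -7.294 × 10⁻⁴.
Δρ = 1024 × (-7.294 × 10⁻⁴) = -0.75 kg m⁻³.
Negative Δρ: lighter below, statically unstable.

-0.75 kg m⁻³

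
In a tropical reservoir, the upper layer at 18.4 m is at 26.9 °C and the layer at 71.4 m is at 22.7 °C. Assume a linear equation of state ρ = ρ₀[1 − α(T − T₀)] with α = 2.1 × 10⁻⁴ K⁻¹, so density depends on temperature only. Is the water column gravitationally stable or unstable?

ΔT = 22.7 − 26.9 = -4.2 K, so Δρ/ρ₀ = −αΔT = 8.82 × 10⁻⁴.
Δρ/ρ₀ > 0, so Δρ > 0: deeper water is denser → statically stable.

stable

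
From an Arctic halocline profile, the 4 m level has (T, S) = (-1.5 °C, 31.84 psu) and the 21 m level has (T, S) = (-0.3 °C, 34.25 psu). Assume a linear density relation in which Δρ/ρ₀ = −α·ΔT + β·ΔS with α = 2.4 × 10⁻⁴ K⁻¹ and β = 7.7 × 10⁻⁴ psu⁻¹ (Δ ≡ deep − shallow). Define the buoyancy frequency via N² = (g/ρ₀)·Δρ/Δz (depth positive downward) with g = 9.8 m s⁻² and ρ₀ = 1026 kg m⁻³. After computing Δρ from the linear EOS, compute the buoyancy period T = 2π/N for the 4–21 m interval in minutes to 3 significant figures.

3.48 min

ΔT = +1.2 K, ΔS = +2.41 psu (deep − shallow).
Δρ/ρ₀ = −αΔT + βΔS = -2.88 × 10⁻⁴ + 1.8557 × 10⁻³ = 1.5677 × 10⁻³, so Δρ ≈ 1.608 kg m⁻³.
N² = (g/ρ₀)·Δρ/Δz = g·(Δρ/ρ₀)/Δz = 9.8 × 1.5677 × 10⁻³ / 17 = 9.0373 × 10⁻⁴ s⁻².
N = √(9.0373 × 10⁻⁴) = 0.030062 rad s⁻¹ → T = 2π/N = 209.01 s = 3.4835 min ≈ 3.48 min.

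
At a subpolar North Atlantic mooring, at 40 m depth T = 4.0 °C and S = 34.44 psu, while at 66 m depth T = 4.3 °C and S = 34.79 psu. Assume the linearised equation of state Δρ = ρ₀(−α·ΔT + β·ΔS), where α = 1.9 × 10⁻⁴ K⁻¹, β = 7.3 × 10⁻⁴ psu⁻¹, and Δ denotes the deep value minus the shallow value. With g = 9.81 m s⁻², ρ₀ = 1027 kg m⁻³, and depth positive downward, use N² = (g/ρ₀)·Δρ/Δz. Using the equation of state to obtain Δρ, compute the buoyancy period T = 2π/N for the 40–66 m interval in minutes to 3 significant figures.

12.1 min

ΔT = +0.3 K, ΔS = +0.35 psu (deep − shallow).
Δρ/ρ₀ = −αΔT + βΔS = -5.70 × 10⁻⁵ + 2.555 × 10⁻⁴ = 1.985 × 10⁻⁴, so Δρ ≈ 0.2039 kg m⁻³.
N² = (g/ρ₀)·Δρ/Δz = g·(Δρ/ρ₀)/Δz = 9.81 × 1.985 × 10⁻⁴ / 26 = 7.4896 × 10⁻⁵ s⁻².
N = √(7.4896 × 10⁻⁵) = 8.6542 × 10⁻³ rad s⁻¹ → T = 2π/N = 726.03 s = 12.101 min ≈ 12.1 min.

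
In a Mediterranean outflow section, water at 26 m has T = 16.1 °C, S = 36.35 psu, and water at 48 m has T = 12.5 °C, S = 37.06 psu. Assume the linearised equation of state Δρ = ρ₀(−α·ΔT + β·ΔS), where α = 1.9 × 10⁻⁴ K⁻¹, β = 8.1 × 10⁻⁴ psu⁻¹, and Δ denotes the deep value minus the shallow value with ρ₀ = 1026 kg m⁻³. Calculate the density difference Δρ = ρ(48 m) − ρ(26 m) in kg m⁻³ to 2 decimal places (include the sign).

ΔT = -3.6 K, ΔS = +0.71 psu (deep − shallow).
Δρ/ρ₀ = −(1.9 × 10⁻⁴)(-3.6) + (8.1 × 10⁻⁴)(+0.71) = 1.2591 × 10⁻³.
Δρ = 1026 × (1.2591 × 10⁻³) = +1.29 kg m⁻³.
Positive Δρ: denser below, stable.

+1.29 kg m⁻³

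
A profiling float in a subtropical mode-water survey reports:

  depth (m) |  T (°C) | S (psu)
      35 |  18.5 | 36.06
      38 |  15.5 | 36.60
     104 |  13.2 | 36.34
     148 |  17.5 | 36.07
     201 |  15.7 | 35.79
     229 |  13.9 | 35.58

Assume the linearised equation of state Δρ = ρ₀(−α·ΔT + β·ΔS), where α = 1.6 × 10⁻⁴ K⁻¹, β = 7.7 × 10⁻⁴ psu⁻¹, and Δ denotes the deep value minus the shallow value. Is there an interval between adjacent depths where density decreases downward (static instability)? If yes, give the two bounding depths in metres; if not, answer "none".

104–148 m

Evaluate Δρ/ρ₀ = −αΔT + βΔS across each adjacent pair:
  35–38 m: −αΔT+βΔS = −(1.6 × 10⁻⁴)(-3.0)+(7.7 × 10⁻⁴)(+0.54) = 9.0 × 10⁻⁴ → stable
  38–104 m: −αΔT+βΔS = −(1.6 × 10⁻⁴)(-2.3)+(7.7 × 10⁻⁴)(-0.26) = 1.7 × 10⁻⁴ → stable
  104–148 m: −αΔT+βΔS = −(1.6 × 10⁻⁴)(+4.3)+(7.7 × 10⁻⁴)(-0.27) = -9.0 × 10⁻⁴ → UNSTABLE
  148–201 m: −αΔT+βΔS = −(1.6 × 10⁻⁴)(-1.8)+(7.7 × 10⁻⁴)(-0.28) = 7.2 × 10⁻⁵ → stable
  201–229 m: −αΔT+βΔS = −(1.6 × 10⁻⁴)(-1.8)+(7.7 × 10⁻⁴)(-0.21) = 1.3 × 10⁻⁴ → stable
The 104–148 m interval has Δρ < 0: lighter water underlies denser water.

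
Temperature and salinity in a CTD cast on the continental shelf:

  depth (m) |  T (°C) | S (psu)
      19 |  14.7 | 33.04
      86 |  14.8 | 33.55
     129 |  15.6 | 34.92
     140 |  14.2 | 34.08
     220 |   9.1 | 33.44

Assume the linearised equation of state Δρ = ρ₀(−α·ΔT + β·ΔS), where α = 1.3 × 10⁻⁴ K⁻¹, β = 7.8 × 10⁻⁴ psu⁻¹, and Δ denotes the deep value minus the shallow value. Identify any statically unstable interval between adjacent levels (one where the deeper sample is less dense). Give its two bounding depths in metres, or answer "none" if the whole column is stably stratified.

129–140 m

Evaluate Δρ/ρ₀ = −αΔT + βΔS across each adjacent pair:
  19–86 m: −αΔT+βΔS = −(1.3 × 10⁻⁴)(+0.1)+(7.8 × 10⁻⁴)(+0.51) = 3.8 × 10⁻⁴ → stable
  86–129 m: −αΔT+βΔS = −(1.3 × 10⁻⁴)(+0.8)+(7.8 × 10⁻⁴)(+1.37) = 9.6 × 10⁻⁴ → stable
  129–140 m: −αΔT+βΔS = −(1.3 × 10⁻⁴)(-1.4)+(7.8 × 10⁻⁴)(-0.84) = -4.7 × 10⁻⁴ → UNSTABLE
  140–220 m: −αΔT+βΔS = −(1.3 × 10⁻⁴)(-5.1)+(7.8 × 10⁻⁴)(-0.64) = 1.6 × 10⁻⁴ → stable
The 129–140 m interval has Δρ < 0: lighter water underlies denser water.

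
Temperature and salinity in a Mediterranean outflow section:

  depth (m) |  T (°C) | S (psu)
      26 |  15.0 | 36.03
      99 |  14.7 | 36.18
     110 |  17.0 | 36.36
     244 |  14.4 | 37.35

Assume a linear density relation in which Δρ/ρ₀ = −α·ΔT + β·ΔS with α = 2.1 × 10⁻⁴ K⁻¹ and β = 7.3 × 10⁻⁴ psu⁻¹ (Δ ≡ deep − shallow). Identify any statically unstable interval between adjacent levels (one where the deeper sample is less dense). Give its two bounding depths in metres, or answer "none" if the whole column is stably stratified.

99–110 m

Evaluate Δρ/ρ₀ = −αΔT + βΔS across each adjacent pair:
  26–99 m: −αΔT+βΔS = −(2.1 × 10⁻⁴)(-0.3)+(7.3 × 10⁻⁴)(+0.15) = 1.7 × 10⁻⁴ → stable
  99–110 m: −αΔT+βΔS = −(2.1 × 10⁻⁴)(+2.3)+(7.3 × 10⁻⁴)(+0.18) = -3.5 × 10⁻⁴ → UNSTABLE
  110–244 m: −αΔT+βΔS = −(2.1 × 10⁻⁴)(-2.6)+(7.3 × 10⁻⁴)(+0.99) = 1.3 × 10⁻³ → stable
The 99–110 m interval has Δρ < 0: lighter water underlies denser water.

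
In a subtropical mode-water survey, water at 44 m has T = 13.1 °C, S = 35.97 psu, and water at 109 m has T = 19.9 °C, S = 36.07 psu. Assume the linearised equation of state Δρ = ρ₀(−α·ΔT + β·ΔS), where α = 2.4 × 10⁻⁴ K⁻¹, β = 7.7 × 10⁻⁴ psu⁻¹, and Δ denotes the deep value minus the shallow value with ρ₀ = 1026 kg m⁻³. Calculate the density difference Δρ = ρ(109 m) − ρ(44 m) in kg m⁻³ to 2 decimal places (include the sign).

ΔT = +6.8 K, ΔS = +0.10 psu (deep − shallow).
Δρ/ρ₀ = −(2.4 × 10⁻⁴)(+6.8) + (7.7 × 10⁻⁴)(+0.10) = -1.555 × 10⁻³.
Δρ = 1026 × (-1.555 × 10⁻³) = -1.60 kg m⁻³.
Negative Δρ: lighter below, statically unstable.

-1.60 kg m⁻³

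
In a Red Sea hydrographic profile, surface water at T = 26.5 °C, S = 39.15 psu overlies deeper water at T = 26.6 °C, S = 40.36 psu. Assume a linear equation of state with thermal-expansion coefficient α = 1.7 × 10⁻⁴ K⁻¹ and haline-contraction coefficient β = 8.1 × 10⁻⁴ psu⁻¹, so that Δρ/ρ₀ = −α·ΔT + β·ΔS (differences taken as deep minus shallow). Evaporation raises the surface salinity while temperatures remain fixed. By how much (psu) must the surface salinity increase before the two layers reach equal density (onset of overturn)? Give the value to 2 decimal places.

1.19 psu

Neutral buoyancy requires −α(T_deep − T_surf) + β(S_deep − S_surf′) = 0.
S_surf′ = S_deep − (α/β)·ΔT = 40.36 − (1.7 × 10⁻⁴/8.1 × 10⁻⁴)·(+0.1) = 40.3390 psu.
Increase required: 40.3390 − 39.15 = 1.1890 psu.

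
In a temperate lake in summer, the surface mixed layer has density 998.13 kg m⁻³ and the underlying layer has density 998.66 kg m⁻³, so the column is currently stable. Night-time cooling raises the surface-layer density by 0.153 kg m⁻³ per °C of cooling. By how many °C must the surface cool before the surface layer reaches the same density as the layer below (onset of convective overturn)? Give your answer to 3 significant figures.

3.46 °C

Density deficit of the surface layer: 998.66 − 998.13 = 0.53 kg m⁻³.
Required change = 0.53 / 0.153 = 3.46 °C.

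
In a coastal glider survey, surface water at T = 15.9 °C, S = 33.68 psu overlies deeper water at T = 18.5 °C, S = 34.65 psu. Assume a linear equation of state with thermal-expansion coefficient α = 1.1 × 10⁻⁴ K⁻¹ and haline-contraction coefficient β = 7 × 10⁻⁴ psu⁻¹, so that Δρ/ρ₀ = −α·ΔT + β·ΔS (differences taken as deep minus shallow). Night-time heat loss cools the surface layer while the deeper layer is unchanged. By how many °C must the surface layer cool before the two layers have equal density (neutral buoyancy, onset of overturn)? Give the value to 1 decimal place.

3.6 °C

Neutral buoyancy requires Δρ = 0, i.e. −α(T_deep − T_surf′) + β(S_deep − S_surf) = 0.
T_surf′ = T_deep − (β/α)·ΔS = 18.5 − (7 × 10⁻⁴/1.1 × 10⁻⁴)·(+0.97) = 12.327 °C.
Cooling required: 15.9 − (12.327) = 3.573 °C.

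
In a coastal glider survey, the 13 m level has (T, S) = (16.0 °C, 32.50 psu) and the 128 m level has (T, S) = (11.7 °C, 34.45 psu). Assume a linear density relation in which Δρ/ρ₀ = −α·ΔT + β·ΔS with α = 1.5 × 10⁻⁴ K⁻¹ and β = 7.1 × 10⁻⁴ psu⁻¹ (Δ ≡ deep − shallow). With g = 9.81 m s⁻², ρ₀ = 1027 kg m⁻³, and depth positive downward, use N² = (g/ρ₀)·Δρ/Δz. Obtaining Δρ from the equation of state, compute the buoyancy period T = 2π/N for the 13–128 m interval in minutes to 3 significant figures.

ΔT = -4.3 K, ΔS = +1.95 psu (deep − shallow).
Δρ/ρ₀ = −αΔT + βΔS = 6.45 × 10⁻⁴ + 1.3845 × 10⁻³ = 2.0295 × 10⁻³, so Δρ ≈ 2.084 kg m⁻³.
N² = (g/ρ₀)·Δρ/Δz = g·(Δρ/ρ₀)/Δz = 9.81 × 2.0295 × 10⁻³ / 115 = 1.7313 × 10⁻⁴ s⁻².
N = √(1.7313 × 10⁻⁴) = 0.013158 rad s⁻¹ → T = 2π/N = 477.52 s = 7.9587 min ≈ 7.96 min.

7.96 min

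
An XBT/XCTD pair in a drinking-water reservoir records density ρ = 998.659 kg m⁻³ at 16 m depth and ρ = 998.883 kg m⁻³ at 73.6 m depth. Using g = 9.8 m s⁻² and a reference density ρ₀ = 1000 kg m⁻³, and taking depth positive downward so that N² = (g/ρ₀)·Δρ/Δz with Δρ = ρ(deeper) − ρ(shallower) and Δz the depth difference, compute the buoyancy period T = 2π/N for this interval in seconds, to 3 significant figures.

1.02 × 10³ s

Δρ = 998.883 − 998.659 = 0.224 kg m⁻³ over Δz = 73.6 − 16 = 57.6 m.
N² = (9.8/1000) × (0.224/57.6) = 3.8111 × 10⁻⁵ s⁻².
N = √(3.8111 × 10⁻⁵) = 6.1734 × 10⁻³ rad s⁻¹, so T = 2π/N = 1.0178 × 10³ s ≈ 1.02 × 10³ s.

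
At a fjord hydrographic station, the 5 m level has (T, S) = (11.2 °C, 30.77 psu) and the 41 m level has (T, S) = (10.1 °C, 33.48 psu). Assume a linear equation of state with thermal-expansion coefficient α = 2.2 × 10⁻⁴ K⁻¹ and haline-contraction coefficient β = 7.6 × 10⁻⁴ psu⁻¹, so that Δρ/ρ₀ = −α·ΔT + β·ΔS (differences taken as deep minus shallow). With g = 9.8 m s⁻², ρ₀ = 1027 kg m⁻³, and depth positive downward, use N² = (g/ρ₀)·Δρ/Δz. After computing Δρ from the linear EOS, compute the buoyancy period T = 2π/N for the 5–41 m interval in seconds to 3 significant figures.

251 s

ΔT = -1.1 K, ΔS = +2.71 psu (deep − shallow).
Δρ/ρ₀ = −αΔT + βΔS = 2.42 × 10⁻⁴ + 2.0596 × 10⁻³ = 2.3016 × 10⁻³, so Δρ ≈ 2.364 kg m⁻³.
N² = (g/ρ₀)·Δρ/Δz = g·(Δρ/ρ₀)/Δz = 9.8 × 2.3016 × 10⁻³ / 36 = 6.2655 × 10⁻⁴ s⁻².
N = √(6.2655 × 10⁻⁴) = 0.025031 rad s⁻¹ → T = 2π/N = 251.02 s ≈ 251 s.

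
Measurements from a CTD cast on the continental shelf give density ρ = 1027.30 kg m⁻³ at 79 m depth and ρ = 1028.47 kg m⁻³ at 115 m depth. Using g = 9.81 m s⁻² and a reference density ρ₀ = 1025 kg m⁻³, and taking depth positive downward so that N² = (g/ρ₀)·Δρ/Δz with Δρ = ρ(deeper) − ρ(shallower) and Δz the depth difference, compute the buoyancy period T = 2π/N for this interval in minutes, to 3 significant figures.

5.94 min

Δρ = 1028.47 − 1027.30 = 1.17 kg m⁻³ over Δz = 115 − 79 = 36 m.
N² = (9.81/1025) × (1.17/36) = 3.1105 × 10⁻⁴ s⁻².
N = √(3.1105 × 10⁻⁴) = 0.017637 rad s⁻¹, so T = 2π/N = 356.25 s = 5.9375 min ≈ 5.94 min.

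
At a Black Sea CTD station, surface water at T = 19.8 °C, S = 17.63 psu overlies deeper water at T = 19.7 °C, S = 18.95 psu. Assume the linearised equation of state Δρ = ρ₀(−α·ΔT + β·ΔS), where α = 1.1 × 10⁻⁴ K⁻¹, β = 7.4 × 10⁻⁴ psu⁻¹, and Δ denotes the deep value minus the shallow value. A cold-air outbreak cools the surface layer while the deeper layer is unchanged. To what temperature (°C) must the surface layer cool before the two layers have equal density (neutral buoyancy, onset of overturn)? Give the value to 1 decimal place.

Neutral buoyancy requires Δρ = 0, i.e. −α(T_deep − T_surf′) + β(S_deep − S_surf) = 0.
T_surf′ = T_deep − (β/α)·ΔS = 19.7 − (7.4 × 10⁻⁴/1.1 × 10⁻⁴)·(+1.32) = 10.820 °C.
Cooling required: 19.8 − (10.820) = 8.980 °C.

10.8 °C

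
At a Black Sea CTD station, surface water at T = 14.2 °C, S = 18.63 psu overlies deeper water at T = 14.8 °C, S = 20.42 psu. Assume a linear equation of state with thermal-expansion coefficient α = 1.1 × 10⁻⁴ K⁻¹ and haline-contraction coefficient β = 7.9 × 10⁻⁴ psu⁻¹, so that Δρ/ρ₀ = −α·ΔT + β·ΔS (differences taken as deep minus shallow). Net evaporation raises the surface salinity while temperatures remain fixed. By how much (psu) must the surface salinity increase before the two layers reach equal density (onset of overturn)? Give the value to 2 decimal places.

Neutral buoyancy requires −α(T_deep − T_surf) + β(S_deep − S_surf′) = 0.
S_surf′ = S_deep − (α/β)·ΔT = 20.42 − (1.1 × 10⁻⁴/7.9 × 10⁻⁴)·(+0.6) = 20.3365 psu.
Increase required: 20.3365 − 18.63 = 1.7065 psu.

1.71 psu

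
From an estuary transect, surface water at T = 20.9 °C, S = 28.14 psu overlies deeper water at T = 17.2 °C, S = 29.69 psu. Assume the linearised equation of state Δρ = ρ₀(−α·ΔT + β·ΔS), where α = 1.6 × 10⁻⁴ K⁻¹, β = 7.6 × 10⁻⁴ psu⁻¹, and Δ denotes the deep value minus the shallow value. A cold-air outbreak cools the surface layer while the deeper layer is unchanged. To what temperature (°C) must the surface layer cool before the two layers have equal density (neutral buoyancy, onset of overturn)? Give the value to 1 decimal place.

Neutral buoyancy requires Δρ = 0, i.e. −α(T_deep − T_surf′) + β(S_deep − S_surf) = 0.
T_surf′ = T_deep − (β/α)·ΔS = 17.2 − (7.6 × 10⁻⁴/1.6 × 10⁻⁴)·(+1.55) = 9.837 °C.
Cooling required: 20.9 − (9.837) = 11.063 °C.

9.8 °C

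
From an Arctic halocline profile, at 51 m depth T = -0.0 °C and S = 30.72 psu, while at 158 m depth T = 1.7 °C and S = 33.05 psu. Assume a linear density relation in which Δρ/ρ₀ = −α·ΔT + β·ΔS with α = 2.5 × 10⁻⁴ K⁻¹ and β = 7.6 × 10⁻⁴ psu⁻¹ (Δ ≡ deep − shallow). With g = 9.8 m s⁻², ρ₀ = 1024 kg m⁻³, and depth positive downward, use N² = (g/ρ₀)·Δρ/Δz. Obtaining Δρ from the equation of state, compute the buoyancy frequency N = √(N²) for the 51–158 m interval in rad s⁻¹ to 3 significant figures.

0.0111 rad s⁻¹

ΔT = +1.7 K, ΔS = +2.33 psu (deep − shallow).
Δρ/ρ₀ = −αΔT + βΔS = -4.25 × 10⁻⁴ + 1.7708 × 10⁻³ = 1.3458 × 10⁻³, so Δρ ≈ 1.378 kg m⁻³.
N² = (g/ρ₀)·Δρ/Δz = g·(Δρ/ρ₀)/Δz = 9.8 × 1.3458 × 10⁻³ / 107 = 1.2326 × 10⁻⁴ s⁻².
N = √(1.2326 × 10⁻⁴) = 0.011102 rad s⁻¹ ≈ 0.0111 rad s⁻¹.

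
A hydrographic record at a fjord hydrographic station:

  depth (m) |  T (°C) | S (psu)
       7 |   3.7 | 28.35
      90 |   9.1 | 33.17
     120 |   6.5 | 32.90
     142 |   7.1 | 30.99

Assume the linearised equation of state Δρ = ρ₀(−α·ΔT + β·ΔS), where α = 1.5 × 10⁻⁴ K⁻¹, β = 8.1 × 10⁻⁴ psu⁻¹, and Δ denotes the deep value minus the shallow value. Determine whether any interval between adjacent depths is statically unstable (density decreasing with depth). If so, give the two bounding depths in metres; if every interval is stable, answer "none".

Evaluate Δρ/ρ₀ = −αΔT + βΔS across each adjacent pair:
  7–90 m: −αΔT+βΔS = −(1.5 × 10⁻⁴)(+5.4)+(8.1 × 10⁻⁴)(+4.82) = 3.1 × 10⁻³ → stable
  90–120 m: −αΔT+βΔS = −(1.5 × 10⁻⁴)(-2.6)+(8.1 × 10⁻⁴)(-0.27) = 1.7 × 10⁻⁴ → stable
  120–142 m: −αΔT+βΔS = −(1.5 × 10⁻⁴)(+0.6)+(8.1 × 10⁻⁴)(-1.91) = -1.6 × 10⁻³ → UNSTABLE
The 120–142 m interval has Δρ < 0: lighter water underlies denser water.

120–142 m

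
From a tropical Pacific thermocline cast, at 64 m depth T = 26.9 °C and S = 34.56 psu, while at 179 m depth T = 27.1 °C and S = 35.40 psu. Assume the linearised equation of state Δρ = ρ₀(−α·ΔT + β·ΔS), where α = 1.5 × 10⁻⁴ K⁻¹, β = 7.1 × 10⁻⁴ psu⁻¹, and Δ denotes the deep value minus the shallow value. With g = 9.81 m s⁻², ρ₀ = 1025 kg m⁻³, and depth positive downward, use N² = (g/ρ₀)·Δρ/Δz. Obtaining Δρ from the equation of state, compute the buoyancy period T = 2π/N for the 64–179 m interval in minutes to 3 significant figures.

15.1 min

ΔT = +0.2 K, ΔS = +0.84 psu (deep − shallow).
Δρ/ρ₀ = −αΔT + βΔS = -3.00 × 10⁻⁵ + 5.964 × 10⁻⁴ = 5.664 × 10⁻⁴, so Δρ ≈ 0.5806 kg m⁻³.
N² = (g/ρ₀)·Δρ/Δz = g·(Δρ/ρ₀)/Δz = 9.81 × 5.664 × 10⁻⁴ / 115 = 4.8316 × 10⁻⁵ s⁻².
N = √(4.8316 × 10⁻⁵) = 6.9510 × 10⁻³ rad s⁻¹ → T = 2π/N = 903.93 s = 15.065 min ≈ 15.1 min.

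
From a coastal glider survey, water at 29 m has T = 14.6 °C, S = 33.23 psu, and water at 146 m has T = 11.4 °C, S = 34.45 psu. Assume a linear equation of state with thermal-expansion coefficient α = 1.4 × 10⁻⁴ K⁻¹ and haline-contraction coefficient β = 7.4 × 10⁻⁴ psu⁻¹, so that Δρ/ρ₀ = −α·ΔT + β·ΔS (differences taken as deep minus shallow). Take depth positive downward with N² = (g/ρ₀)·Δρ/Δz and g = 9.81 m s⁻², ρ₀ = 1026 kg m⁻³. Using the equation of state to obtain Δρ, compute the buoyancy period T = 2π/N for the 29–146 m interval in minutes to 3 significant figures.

9.84 min

ΔT = -3.2 K, ΔS = +1.22 psu (deep − shallow).
Δρ/ρ₀ = −αΔT + βΔS = 4.48 × 10⁻⁴ + 9.028 × 10⁻⁴ = 1.3508 × 10⁻³, so Δρ ≈ 1.386 kg m⁻³.
N² = (g/ρ₀)·Δρ/Δz = g·(Δρ/ρ₀)/Δz = 9.81 × 1.3508 × 10⁻³ / 117 = 1.1326 × 10⁻⁴ s⁻².
N = √(1.1326 × 10⁻⁴) = 0.010642 rad s⁻¹ → T = 2π/N = 590.41 s = 9.8402 min ≈ 9.84 min.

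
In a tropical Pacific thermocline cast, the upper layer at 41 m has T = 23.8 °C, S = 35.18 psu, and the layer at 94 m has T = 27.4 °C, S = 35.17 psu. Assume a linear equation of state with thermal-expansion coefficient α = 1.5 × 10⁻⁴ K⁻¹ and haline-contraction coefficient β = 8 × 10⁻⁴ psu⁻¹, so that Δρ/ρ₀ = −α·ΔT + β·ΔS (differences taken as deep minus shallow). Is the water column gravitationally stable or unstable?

ΔT = 27.4 − 23.8 = +3.6 K and ΔS = 35.17 − 35.18 = -0.01 psu (deep − shallow).
−αΔT = -5.40 × 10⁻⁴; βΔS = -8.00 × 10⁻⁶; sum Δρ/ρ₀ = -5.48 × 10⁻⁴.
Δρ/ρ₀ < 0, so Δρ < 0: deeper water is lighter → statically unstable; the column would overturn.

unstable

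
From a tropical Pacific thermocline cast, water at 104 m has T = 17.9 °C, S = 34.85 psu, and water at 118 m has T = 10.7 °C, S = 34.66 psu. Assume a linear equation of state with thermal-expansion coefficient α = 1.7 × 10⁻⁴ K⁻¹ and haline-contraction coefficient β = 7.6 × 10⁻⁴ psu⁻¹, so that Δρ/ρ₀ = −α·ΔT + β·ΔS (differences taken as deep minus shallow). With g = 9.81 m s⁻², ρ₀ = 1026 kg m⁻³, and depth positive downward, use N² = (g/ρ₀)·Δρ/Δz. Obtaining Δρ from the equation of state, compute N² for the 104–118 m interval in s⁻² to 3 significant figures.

ΔT = -7.2 K, ΔS = -0.19 psu (deep − shallow).
Δρ/ρ₀ = −αΔT + βΔS = 1.224 × 10⁻³ − 1.444 × 10⁻⁴ = 1.0796 × 10⁻³, so Δρ ≈ 1.108 kg m⁻³.
N² = (g/ρ₀)·Δρ/Δz = g·(Δρ/ρ₀)/Δz = 9.81 × 1.0796 × 10⁻³ / 14 = 7.5649 × 10⁻⁴ s⁻² ≈ 7.56 × 10⁻⁴ s⁻².

7.56 × 10⁻⁴ s⁻²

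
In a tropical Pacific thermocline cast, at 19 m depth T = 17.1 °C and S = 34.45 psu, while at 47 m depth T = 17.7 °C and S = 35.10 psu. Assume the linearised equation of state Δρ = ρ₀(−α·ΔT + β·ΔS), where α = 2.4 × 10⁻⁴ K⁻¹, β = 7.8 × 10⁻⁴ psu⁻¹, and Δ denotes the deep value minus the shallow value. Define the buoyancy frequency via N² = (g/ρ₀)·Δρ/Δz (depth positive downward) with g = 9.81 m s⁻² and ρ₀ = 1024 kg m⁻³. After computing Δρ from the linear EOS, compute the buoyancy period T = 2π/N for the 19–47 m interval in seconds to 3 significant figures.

ΔT = +0.6 K, ΔS = +0.65 psu (deep − shallow).
Δρ/ρ₀ = −αΔT + βΔS = -1.44 × 10⁻⁴ + 5.07 × 10⁻⁴ = 3.63 × 10⁻⁴, so Δρ ≈ 0.3717 kg m⁻³.
N² = (g/ρ₀)·Δρ/Δz = g·(Δρ/ρ₀)/Δz = 9.81 × 3.63 × 10⁻⁴ / 28 = 1.2718 × 10⁻⁴ s⁻².
N = √(1.2718 × 10⁻⁴) = 0.011277 rad s⁻¹ → T = 2π/N = 557.17 s ≈ 557 s.

557 s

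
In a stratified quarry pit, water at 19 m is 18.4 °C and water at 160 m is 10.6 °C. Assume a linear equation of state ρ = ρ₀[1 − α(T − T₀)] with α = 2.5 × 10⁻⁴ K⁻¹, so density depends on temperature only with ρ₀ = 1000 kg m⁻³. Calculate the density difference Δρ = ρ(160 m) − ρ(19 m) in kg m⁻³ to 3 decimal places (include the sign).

+1.950 kg m⁻³

ΔT = -7.8 K, Δρ/ρ₀ = −αΔT = 1.95 × 10⁻³.
Δρ = 1000 × (1.95 × 10⁻³) = +1.950 kg m⁻³.
Positive Δρ: denser below, stable.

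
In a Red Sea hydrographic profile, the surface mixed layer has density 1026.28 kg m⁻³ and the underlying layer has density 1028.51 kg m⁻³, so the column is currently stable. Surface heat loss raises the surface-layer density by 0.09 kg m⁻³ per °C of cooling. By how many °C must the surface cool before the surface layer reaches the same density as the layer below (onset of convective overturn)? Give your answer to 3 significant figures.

Density deficit of the surface layer: 1028.51 − 1026.28 = 2.23 kg m⁻³.
Required change = 2.23 / 0.09 = 24.8 °C.

24.8 °C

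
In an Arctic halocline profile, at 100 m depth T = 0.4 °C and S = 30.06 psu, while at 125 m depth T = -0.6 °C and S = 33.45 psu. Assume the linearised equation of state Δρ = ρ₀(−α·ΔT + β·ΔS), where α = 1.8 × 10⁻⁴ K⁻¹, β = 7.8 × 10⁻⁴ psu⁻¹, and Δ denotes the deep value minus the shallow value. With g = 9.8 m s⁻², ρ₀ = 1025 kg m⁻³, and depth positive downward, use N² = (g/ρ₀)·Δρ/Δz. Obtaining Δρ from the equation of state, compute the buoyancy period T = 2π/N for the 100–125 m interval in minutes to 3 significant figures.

ΔT = -1.0 K, ΔS = +3.39 psu (deep − shallow).
Δρ/ρ₀ = −αΔT + βΔS = 1.80 × 10⁻⁴ + 2.6442 × 10⁻³ = 2.8242 × 10⁻³, so Δρ ≈ 2.895 kg m⁻³.
N² = (g/ρ₀)·Δρ/Δz = g·(Δρ/ρ₀)/Δz = 9.8 × 2.8242 × 10⁻³ / 25 = 1.1071 × 10⁻³ s⁻².
N = √(1.1071 × 10⁻³) = 0.033273 rad s⁻¹ → T = 2π/N = 188.84 s = 3.1473 min ≈ 3.15 min.

3.15 min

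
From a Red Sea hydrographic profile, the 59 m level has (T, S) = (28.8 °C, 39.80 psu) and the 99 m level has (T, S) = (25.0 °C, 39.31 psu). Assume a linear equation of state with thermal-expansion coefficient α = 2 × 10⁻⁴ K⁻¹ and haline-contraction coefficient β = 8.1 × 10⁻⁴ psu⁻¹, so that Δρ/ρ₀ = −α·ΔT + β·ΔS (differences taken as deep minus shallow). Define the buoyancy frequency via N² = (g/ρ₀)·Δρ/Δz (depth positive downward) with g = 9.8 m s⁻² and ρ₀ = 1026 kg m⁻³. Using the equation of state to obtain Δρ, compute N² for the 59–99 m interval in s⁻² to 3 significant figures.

ΔT = -3.8 K, ΔS = -0.49 psu (deep − shallow).
Δρ/ρ₀ = −αΔT + βΔS = 7.60 × 10⁻⁴ − 3.969 × 10⁻⁴ = 3.631 × 10⁻⁴, so Δρ ≈ 0.3725 kg m⁻³.
N² = (g/ρ₀)·Δρ/Δz = g·(Δρ/ρ₀)/Δz = 9.8 × 3.631 × 10⁻⁴ / 40 = 8.8960 × 10⁻⁵ s⁻² ≈ 8.90 × 10⁻⁵ s⁻².

8.90 × 10⁻⁵ s⁻²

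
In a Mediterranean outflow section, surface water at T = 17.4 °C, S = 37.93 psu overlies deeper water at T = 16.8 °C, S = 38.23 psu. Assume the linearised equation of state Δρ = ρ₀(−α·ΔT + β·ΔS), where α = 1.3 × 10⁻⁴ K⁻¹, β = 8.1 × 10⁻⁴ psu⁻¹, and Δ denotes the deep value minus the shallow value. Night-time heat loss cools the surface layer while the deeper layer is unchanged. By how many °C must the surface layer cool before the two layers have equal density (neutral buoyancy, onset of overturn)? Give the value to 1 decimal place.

2.5 °C

Neutral buoyancy requires Δρ = 0, i.e. −α(T_deep − T_surf′) + β(S_deep − S_surf) = 0.
T_surf′ = T_deep − (β/α)·ΔS = 16.8 − (8.1 × 10⁻⁴/1.3 × 10⁻⁴)·(+0.30) = 14.931 °C.
Cooling required: 17.4 − (14.931) = 2.469 °C.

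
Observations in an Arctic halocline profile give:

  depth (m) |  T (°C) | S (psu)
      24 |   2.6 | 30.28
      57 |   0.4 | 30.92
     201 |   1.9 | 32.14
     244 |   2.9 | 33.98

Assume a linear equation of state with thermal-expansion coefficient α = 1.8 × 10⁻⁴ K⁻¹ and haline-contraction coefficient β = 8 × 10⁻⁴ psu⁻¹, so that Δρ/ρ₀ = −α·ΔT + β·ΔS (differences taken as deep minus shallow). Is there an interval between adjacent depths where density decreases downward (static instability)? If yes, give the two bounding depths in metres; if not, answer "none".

Evaluate Δρ/ρ₀ = −αΔT + βΔS across each adjacent pair:
  24–57 m: −αΔT+βΔS = −(1.8 × 10⁻⁴)(-2.2)+(8 × 10⁻⁴)(+0.64) = 9.1 × 10⁻⁴ → stable
  57–201 m: −αΔT+βΔS = −(1.8 × 10⁻⁴)(+1.5)+(8 × 10⁻⁴)(+1.22) = 7.1 × 10⁻⁴ → stable
  201–244 m: −αΔT+βΔS = −(1.8 × 10⁻⁴)(+1.0)+(8 × 10⁻⁴)(+1.84) = 1.3 × 10⁻³ → stable
Every interval has Δρ > 0: the column is stably stratified throughout.

none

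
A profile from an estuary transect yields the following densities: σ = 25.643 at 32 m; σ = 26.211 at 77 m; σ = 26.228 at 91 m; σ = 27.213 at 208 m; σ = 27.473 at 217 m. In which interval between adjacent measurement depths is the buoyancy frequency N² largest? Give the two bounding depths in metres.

Compute the density gradient over each adjacent pair:
  32–77 m: Δρ/Δz = 0.568/45 = 0.013 kg m⁻⁴
  77–91 m: Δρ/Δz = 0.017/14 = 1.2 × 10⁻³ kg m⁻⁴
  91–208 m: Δρ/Δz = 0.985/117 = 8.4 × 10⁻³ kg m⁻⁴
  208–217 m: Δρ/Δz = 0.260/9 = 0.029 kg m⁻⁴
The largest gradient is in the 208–217 m interval — the pycnocline.

208–217 m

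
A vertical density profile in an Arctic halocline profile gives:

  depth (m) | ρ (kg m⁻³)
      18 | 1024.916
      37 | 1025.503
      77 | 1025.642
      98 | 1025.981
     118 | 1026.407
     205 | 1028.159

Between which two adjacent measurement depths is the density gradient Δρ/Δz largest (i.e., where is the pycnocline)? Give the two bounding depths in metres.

18–37 m

Compute the density gradient over each adjacent pair:
  18–37 m: Δρ/Δz = 0.587/19 = 0.031 kg m⁻⁴
  37–77 m: Δρ/Δz = 0.139/40 = 3.5 × 10⁻³ kg m⁻⁴
  77–98 m: Δρ/Δz = 0.339/21 = 0.016 kg m⁻⁴
  98–118 m: Δρ/Δz = 0.426/20 = 0.021 kg m⁻⁴
  118–205 m: Δρ/Δz = 1.752/87 = 0.020 kg m⁻⁴
The largest gradient is in the 18–37 m interval — the pycnocline.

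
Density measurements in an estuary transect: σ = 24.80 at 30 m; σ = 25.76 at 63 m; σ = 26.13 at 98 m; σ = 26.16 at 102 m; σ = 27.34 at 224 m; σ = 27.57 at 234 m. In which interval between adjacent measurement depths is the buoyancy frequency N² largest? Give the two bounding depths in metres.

30–63 m

Compute the density gradient over each adjacent pair:
  30–63 m: Δρ/Δz = 0.96/33 = 0.029 kg m⁻⁴
  63–98 m: Δρ/Δz = 0.37/35 = 0.011 kg m⁻⁴
  98–102 m: Δρ/Δz = 0.03/4 = 7.5 × 10⁻³ kg m⁻⁴
  102–224 m: Δρ/Δz = 1.18/122 = 9.7 × 10⁻³ kg m⁻⁴
  224–234 m: Δρ/Δz = 0.23/10 = 0.023 kg m⁻⁴
The largest gradient is in the 30–63 m interval — the pycnocline.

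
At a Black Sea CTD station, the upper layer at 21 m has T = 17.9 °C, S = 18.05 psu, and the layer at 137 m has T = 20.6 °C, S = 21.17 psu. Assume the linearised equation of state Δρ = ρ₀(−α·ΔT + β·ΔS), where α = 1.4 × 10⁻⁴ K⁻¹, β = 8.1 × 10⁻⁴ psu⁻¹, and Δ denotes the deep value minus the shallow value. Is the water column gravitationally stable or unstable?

ΔT = 20.6 − 17.9 = +2.7 K and ΔS = 21.17 − 18.05 = +3.12 psu (deep − shallow).
−αΔT = -3.78 × 10⁻⁴; βΔS = 2.5272 × 10⁻³; sum Δρ/ρ₀ = 2.1492 × 10⁻³.
Δρ/ρ₀ > 0, so Δρ > 0: deeper water is denser → statically stable.

stable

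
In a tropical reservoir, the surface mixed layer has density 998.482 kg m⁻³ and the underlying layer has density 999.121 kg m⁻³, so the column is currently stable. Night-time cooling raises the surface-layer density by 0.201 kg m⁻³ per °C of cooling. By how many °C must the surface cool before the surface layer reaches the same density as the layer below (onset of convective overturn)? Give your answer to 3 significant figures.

3.18 °C

Density deficit of the surface layer: 999.121 − 998.482 = 0.639 kg m⁻³.
Required change = 0.639 / 0.201 = 3.18 °C.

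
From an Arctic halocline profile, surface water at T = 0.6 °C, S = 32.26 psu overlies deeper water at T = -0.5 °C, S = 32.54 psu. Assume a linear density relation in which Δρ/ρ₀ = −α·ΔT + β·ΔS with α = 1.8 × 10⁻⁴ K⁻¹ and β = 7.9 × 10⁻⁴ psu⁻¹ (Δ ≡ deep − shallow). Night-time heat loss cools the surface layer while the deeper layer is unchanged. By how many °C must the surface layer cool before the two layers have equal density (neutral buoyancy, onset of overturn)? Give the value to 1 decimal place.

2.3 °C

Neutral buoyancy requires Δρ = 0, i.e. −α(T_deep − T_surf′) + β(S_deep − S_surf) = 0.
T_surf′ = T_deep − (β/α)·ΔS = -0.5 − (7.9 × 10⁻⁴/1.8 × 10⁻⁴)·(+0.28) = -1.729 °C.
Cooling required: 0.6 − (-1.729) = 2.329 °C.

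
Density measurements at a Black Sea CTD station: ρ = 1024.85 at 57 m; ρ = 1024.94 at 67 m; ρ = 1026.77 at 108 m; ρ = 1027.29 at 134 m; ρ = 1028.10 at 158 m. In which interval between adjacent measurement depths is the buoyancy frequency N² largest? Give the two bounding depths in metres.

Compute the density gradient over each adjacent pair:
  57–67 m: Δρ/Δz = 0.09/10 = 9.0 × 10⁻³ kg m⁻⁴
  67–108 m: Δρ/Δz = 1.83/41 = 0.045 kg m⁻⁴
  108–134 m: Δρ/Δz = 0.52/26 = 0.020 kg m⁻⁴
  134–158 m: Δρ/Δz = 0.81/24 = 0.034 kg m⁻⁴
The largest gradient is in the 67–108 m interval — the pycnocline.

67–108 m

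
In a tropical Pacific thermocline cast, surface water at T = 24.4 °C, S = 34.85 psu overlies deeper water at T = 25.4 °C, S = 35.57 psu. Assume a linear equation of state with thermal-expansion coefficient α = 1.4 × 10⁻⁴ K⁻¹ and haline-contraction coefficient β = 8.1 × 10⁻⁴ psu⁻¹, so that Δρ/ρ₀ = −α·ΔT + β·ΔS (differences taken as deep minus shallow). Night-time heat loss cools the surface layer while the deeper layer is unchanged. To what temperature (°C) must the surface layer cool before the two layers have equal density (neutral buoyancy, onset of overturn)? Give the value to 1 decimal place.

Neutral buoyancy requires Δρ = 0, i.e. −α(T_deep − T_surf′) + β(S_deep − S_surf) = 0.
T_surf′ = T_deep − (β/α)·ΔS = 25.4 − (8.1 × 10⁻⁴/1.4 × 10⁻⁴)·(+0.72) = 21.234 °C.
Cooling required: 24.4 − (21.234) = 3.166 °C.

21.2 °C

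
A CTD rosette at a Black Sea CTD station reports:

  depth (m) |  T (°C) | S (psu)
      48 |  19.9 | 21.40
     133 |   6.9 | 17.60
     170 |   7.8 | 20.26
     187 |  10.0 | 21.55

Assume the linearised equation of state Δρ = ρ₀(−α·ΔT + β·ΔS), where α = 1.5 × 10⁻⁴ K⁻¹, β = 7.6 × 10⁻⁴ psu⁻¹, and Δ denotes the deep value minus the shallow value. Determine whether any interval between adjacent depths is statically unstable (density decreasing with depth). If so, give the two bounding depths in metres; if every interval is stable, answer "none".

48–133 m

Evaluate Δρ/ρ₀ = −αΔT + βΔS across each adjacent pair:
  48–133 m: −αΔT+βΔS = −(1.5 × 10⁻⁴)(-13.0)+(7.6 × 10⁻⁴)(-3.80) = -9.4 × 10⁻⁴ → UNSTABLE
  133–170 m: −αΔT+βΔS = −(1.5 × 10⁻⁴)(+0.9)+(7.6 × 10⁻⁴)(+2.66) = 1.9 × 10⁻³ → stable
  170–187 m: −αΔT+βΔS = −(1.5 × 10⁻⁴)(+2.2)+(7.6 × 10⁻⁴)(+1.29) = 6.5 × 10⁻⁴ → stable
The 48–133 m interval has Δρ < 0: lighter water underlies denser water.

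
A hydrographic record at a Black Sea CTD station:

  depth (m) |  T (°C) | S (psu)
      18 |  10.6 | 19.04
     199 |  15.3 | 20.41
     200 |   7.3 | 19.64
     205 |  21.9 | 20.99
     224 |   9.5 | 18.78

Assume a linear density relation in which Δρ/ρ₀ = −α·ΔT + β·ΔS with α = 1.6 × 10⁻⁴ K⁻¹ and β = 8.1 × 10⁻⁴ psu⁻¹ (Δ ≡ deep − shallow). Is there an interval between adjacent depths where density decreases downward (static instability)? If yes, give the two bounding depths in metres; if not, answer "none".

200–205 m

Evaluate Δρ/ρ₀ = −αΔT + βΔS across each adjacent pair:
  18–199 m: −αΔT+βΔS = −(1.6 × 10⁻⁴)(+4.7)+(8.1 × 10⁻⁴)(+1.37) = 3.6 × 10⁻⁴ → stable
  199–200 m: −αΔT+βΔS = −(1.6 × 10⁻⁴)(-8.0)+(8.1 × 10⁻⁴)(-0.77) = 6.6 × 10⁻⁴ → stable
  200–205 m: −αΔT+βΔS = −(1.6 × 10⁻⁴)(+14.6)+(8.1 × 10⁻⁴)(+1.35) = -1.2 × 10⁻³ → UNSTABLE
  205–224 m: −αΔT+βΔS = −(1.6 × 10⁻⁴)(-12.4)+(8.1 × 10⁻⁴)(-2.21) = 1.9 × 10⁻⁴ → stable
The 200–205 m interval has Δρ < 0: lighter water underlies denser water.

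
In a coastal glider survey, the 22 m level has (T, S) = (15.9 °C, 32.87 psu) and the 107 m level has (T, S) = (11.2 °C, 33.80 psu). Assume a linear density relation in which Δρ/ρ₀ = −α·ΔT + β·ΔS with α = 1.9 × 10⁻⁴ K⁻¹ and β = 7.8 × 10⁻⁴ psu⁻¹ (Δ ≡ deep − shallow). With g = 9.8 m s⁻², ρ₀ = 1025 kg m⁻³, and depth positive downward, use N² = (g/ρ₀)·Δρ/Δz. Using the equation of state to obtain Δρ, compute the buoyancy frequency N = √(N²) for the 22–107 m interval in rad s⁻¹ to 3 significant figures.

ΔT = -4.7 K, ΔS = +0.93 psu (deep − shallow).
Δρ/ρ₀ = −αΔT + βΔS = 8.93 × 10⁻⁴ + 7.254 × 10⁻⁴ = 1.6184 × 10⁻³, so Δρ ≈ 1.659 kg m⁻³.
N² = (g/ρ₀)·Δρ/Δz = g·(Δρ/ρ₀)/Δz = 9.8 × 1.6184 × 10⁻³ / 85 = 1.8659 × 10⁻⁴ s⁻².
N = √(1.8659 × 10⁻⁴) = 0.013660 rad s⁻¹ ≈ 0.0137 rad s⁻¹.

0.0137 rad s⁻¹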